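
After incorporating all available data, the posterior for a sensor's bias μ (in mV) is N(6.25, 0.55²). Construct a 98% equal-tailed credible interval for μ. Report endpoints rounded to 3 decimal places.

[4.971, 7.529]

The posterior is symmetric, so the 98% equal-tailed interval is μ = 6.25 ± z·0.55 with z = 2.326.
Half-width: 2.326 × 0.55 = 1.279.
6.25 − 1.279 = 4.971; 6.25 + 1.279 = 7.529.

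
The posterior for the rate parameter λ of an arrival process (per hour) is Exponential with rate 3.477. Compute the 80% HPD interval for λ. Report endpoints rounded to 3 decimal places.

[0.000, 0.463]

The exponential density is strictly decreasing on [0, ∞), so the HPD interval is anchored at 0: [0, q] with P(λ ≤ q) = 0.80.
q = −ln(1 − 0.80) / 3.477 = 1.6094 / 3.477 = 0.463.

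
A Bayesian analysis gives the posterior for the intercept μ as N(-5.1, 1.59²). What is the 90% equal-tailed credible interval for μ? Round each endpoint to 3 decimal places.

[-7.715, -2.485]

The posterior is symmetric, so the 90% equal-tailed interval is μ = -5.1 ± z·1.59 with z = 1.645.
Half-width: 1.645 × 1.59 = 2.615.
-5.1 − 2.615 = -7.715; -5.1 + 2.615 = -2.485.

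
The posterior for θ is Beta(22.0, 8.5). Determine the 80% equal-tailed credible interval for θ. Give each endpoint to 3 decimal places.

Posterior: Beta(22.0, 8.5).
Equal-tailed 80% interval: the 0.1 and 0.9 quantiles of Beta(22.0, 8.5).
Posterior mean ≈ 0.721, SD ≈ 0.080; a Normal approximation gives roughly [0.619, 0.824].
Exact: F⁻¹(0.1) = 0.615; F⁻¹(0.9) = 0.821.

[0.615, 0.821]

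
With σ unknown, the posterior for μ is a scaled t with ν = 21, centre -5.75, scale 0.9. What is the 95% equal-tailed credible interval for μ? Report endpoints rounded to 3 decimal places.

The t_21 distribution is symmetric; the 95% interval is -5.75 ± t·0.9 with t_{0.975,21} = 2.080.
Half-width: 2.080 × 0.9 = 1.872.
-5.75 − 1.872 = -7.622; -5.75 + 1.872 = -3.878.

[-7.622, -3.878]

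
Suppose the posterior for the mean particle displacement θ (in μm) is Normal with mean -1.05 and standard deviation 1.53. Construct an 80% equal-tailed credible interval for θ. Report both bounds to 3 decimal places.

[-3.011, 0.911]

The posterior is symmetric, so the 80% equal-tailed interval is θ = -1.05 ± z·1.53 with z = 1.282.
Half-width: 1.282 × 1.53 = 1.961.
-1.05 − 1.961 = -3.011; -1.05 + 1.961 = 0.911.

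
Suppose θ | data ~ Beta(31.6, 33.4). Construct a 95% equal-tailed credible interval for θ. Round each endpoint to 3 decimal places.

Posterior: Beta(31.6, 33.4).
Equal-tailed 95% interval: the 0.025 and 0.975 quantiles of Beta(31.6, 33.4).
Posterior mean ≈ 0.486, SD ≈ 0.062; a Normal approximation gives roughly [0.366, 0.607].
Exact: F⁻¹(0.025) = 0.366; F⁻¹(0.975) = 0.607.

[0.366, 0.607]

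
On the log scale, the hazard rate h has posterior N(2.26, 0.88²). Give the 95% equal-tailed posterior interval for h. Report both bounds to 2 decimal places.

On the log scale the 95% interval is 2.26 ± 1.960 × 0.88 = [0.5352, 3.9848].
Exponentiate: [e^0.5352, e^3.9848] = [1.71, 53.77].

[1.71, 53.77]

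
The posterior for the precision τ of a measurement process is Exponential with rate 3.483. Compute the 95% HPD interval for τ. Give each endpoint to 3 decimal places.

The exponential density is strictly decreasing on [0, ∞), so the HPD interval is anchored at 0: [0, q] with P(τ ≤ q) = 0.95.
q = −ln(1 − 0.95) / 3.483 = 2.9957 / 3.483 = 0.860.

[0.000, 0.860]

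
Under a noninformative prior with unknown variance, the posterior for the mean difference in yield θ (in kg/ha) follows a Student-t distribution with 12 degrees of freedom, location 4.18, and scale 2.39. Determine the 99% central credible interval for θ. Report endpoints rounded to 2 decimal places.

The t_12 distribution is symmetric; the 99% interval is 4.18 ± t·2.39 with t_{0.995,12} = 3.055.
Half-width: 3.055 × 2.39 = 7.30.
4.18 − 7.30 = -3.12; 4.18 + 7.30 = 11.48.

[-3.12, 11.48]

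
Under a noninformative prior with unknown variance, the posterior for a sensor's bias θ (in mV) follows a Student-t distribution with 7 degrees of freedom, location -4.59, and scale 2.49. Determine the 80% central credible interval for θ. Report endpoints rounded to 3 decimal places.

[-8.113, -1.067]

The t_7 distribution is symmetric; the 80% interval is -4.59 ± t·2.49 with t_{0.9,7} = 1.415.
Half-width: 1.415 × 2.49 = 3.523.
-4.59 − 3.523 = -8.113; -4.59 + 3.523 = -1.067.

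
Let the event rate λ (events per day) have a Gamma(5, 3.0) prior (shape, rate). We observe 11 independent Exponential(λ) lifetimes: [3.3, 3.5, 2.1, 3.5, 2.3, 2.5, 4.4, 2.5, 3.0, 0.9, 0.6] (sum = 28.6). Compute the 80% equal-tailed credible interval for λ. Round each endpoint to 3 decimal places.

[0.352, 0.674]

Posterior: Gamma(5+11, 3.0+28.6) = Gamma(16, 31.6) (shape, rate).
Equal-tailed 80% interval: Gamma(16, 31.6) quantiles at 0.1 and 0.9.
Posterior mean ≈ 0.506, SD ≈ 0.127; a Normal approximation gives roughly [0.344, 0.669].
Exact: lower = 0.352; upper = 0.674.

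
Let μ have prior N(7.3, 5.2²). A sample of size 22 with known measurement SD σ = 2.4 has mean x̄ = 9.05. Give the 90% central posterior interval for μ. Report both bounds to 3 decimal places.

Posterior precision = 1/5.2² + 22/2.4² = 0.0370 + 3.8194 = 3.8564, so posterior SD = 0.5092.
Posterior mean = (7.3/5.2² + 22·9.05/2.4²) / 3.8564 = 9.0332.
Interval: 9.0332 ± 1.645 × 0.5092 → [8.196, 9.871].

[8.196, 9.871]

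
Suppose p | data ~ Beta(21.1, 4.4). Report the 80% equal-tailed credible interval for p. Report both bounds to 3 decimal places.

[0.728, 0.915]

Posterior: Beta(21.1, 4.4).
Equal-tailed 80% interval: the 0.1 and 0.9 quantiles of Beta(21.1, 4.4).
Posterior mean ≈ 0.827, SD ≈ 0.073; a Normal approximation gives roughly [0.733, 0.922].
Exact: F⁻¹(0.1) = 0.728; F⁻¹(0.9) = 0.915.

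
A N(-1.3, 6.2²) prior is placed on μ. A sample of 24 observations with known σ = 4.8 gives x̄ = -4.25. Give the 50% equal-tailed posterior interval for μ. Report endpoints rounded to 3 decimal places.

Posterior precision = 1/6.2² + 24/4.8² = 0.0260 + 1.0417 = 1.0677, so posterior SD = 0.9678.
Posterior mean = (-1.3/6.2² + 24·-4.25/4.8²) / 1.0677 = -4.1781.
Interval: -4.1781 ± 0.674 × 0.9678 → [-4.831, -3.525].

[-4.831, -3.525]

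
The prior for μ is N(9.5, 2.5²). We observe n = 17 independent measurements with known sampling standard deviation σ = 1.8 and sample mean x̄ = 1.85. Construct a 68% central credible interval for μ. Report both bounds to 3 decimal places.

[1.649, 2.504]

Posterior precision = 1/2.5² + 17/1.8² = 0.1600 + 5.2469 = 5.4069, so posterior SD = 0.4301.
Posterior mean = (9.5/2.5² + 17·1.85/1.8²) / 5.4069 = 2.0764.
Interval: 2.0764 ± 0.994 × 0.4301 → [1.649, 2.504].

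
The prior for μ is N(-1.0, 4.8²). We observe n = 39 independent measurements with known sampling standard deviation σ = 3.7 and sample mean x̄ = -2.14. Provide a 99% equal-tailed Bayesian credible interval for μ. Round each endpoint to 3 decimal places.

[-3.638, -0.608]

Posterior precision = 1/4.8² + 39/3.7² = 0.0434 + 2.8488 = 2.8922, so posterior SD = 0.5880.
Posterior mean = (-1.0/4.8² + 39·-2.14/3.7²) / 2.8922 = -2.1229.
Interval: -2.1229 ± 2.576 × 0.5880 → [-3.638, -0.608].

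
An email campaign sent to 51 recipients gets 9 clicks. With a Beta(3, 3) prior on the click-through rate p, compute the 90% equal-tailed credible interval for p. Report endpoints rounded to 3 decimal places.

Posterior: Beta(3+9, 3+42) = Beta(12, 45).
Equal-tailed 90% interval: the 0.05 and 0.95 quantiles of Beta(12, 45).
Posterior mean ≈ 0.211, SD ≈ 0.054; a Normal approximation gives roughly [0.122, 0.299].
Exact: F⁻¹(0.05) = 0.129; F⁻¹(0.95) = 0.304.

[0.129, 0.304]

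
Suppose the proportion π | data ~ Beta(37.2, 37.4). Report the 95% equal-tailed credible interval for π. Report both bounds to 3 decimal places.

Posterior: Beta(37.2, 37.4).
Equal-tailed 95% interval: the 0.025 and 0.975 quantiles of Beta(37.2, 37.4).
Posterior mean ≈ 0.499, SD ≈ 0.058; a Normal approximation gives roughly [0.386, 0.611].
Exact: F⁻¹(0.025) = 0.386; F⁻¹(0.975) = 0.611.

[0.386, 0.611]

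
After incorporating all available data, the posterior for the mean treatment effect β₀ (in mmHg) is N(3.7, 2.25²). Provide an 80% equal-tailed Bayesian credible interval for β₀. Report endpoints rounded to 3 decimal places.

The posterior is symmetric, so the 80% equal-tailed interval is β₀ = 3.7 ± z·2.25 with z = 1.282.
Half-width: 1.282 × 2.25 = 2.883.
3.7 − 2.883 = 0.817; 3.7 + 2.883 = 6.583.

[0.817, 6.583]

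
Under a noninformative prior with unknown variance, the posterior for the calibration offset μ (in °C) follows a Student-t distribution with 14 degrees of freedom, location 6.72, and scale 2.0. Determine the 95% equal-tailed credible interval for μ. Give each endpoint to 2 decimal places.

[2.43, 11.01]

The t_14 distribution is symmetric; the 95% interval is 6.72 ± t·2.0 with t_{0.975,14} = 2.145.
Half-width: 2.145 × 2.0 = 4.29.
6.72 − 4.29 = 2.43; 6.72 + 4.29 = 11.01.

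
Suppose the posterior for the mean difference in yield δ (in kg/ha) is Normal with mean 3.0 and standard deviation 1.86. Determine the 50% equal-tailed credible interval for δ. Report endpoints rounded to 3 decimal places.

[1.745, 4.255]

The posterior is symmetric, so the 50% equal-tailed interval is δ = 3.0 ± z·1.86 with z = 0.674.
Half-width: 0.674 × 1.86 = 1.255.
3.0 − 1.255 = 1.745; 3.0 + 1.255 = 4.255.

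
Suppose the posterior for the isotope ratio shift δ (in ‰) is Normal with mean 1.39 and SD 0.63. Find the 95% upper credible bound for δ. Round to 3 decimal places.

Need U with P(δ ≤ U) = 0.95: U = 1.39 + z_{0.05}·0.63.
z = 1.645; U = 1.39 + 1.645 × 0.63 = 2.426.

2.426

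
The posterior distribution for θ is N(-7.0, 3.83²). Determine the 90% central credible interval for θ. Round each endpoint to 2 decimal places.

The posterior is symmetric, so the 90% equal-tailed interval is θ = -7.0 ± z·3.83 with z = 1.645.
Half-width: 1.645 × 3.83 = 6.30.
-7.0 − 6.30 = -13.30; -7.0 + 6.30 = -0.70.

[-13.30, -0.70]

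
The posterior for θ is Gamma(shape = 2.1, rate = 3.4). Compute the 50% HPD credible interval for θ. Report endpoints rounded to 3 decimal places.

[0.148, 0.602]

The posterior is unimodal and skewed, so the HPD interval has equal density at both endpoints and is the shortest 50% interval.
Solving f(0.148) = f(0.602) with F(0.602) − F(0.148) = 0.50 gives [0.148, 0.602].
For comparison, the equal-tailed interval is [0.304, 0.829]; the HPD is narrower and shifted toward the mode.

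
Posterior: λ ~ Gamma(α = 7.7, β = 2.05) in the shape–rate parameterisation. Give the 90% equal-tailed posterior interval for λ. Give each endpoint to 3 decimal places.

Posterior: Gamma(shape 7.7, rate 2.05).
Equal-tailed 90% interval: Gamma(7.7, 2.05) quantiles at 0.05 and 0.95.
Posterior mean ≈ 3.756, SD ≈ 1.354; a Normal approximation gives roughly [1.530, 5.983].
Exact: lower = 1.839; upper = 6.224.

[1.839, 6.224]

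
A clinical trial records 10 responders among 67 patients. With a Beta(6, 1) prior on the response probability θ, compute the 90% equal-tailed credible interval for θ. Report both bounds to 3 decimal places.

Posterior: Beta(6+10, 1+57) = Beta(16, 58).
Equal-tailed 90% interval: the 0.05 and 0.95 quantiles of Beta(16, 58).
Posterior mean ≈ 0.216, SD ≈ 0.048; a Normal approximation gives roughly [0.138, 0.294].
Exact: F⁻¹(0.05) = 0.143; F⁻¹(0.95) = 0.299.

[0.143, 0.299]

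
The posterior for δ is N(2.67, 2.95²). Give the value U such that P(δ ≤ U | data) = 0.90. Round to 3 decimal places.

6.451

Need U with P(δ ≤ U) = 0.90: U = 2.67 + z_{0.1}·2.95.
z = 1.282; U = 2.67 + 1.282 × 2.95 = 6.451.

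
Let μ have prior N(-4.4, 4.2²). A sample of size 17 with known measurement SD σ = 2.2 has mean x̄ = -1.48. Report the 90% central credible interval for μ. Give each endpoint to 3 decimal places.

[-2.397, -0.656]

Posterior precision = 1/4.2² + 17/2.2² = 0.0567 + 3.5124 = 3.5691, so posterior SD = 0.5293.
Posterior mean = (-4.4/4.2² + 17·-1.48/2.2²) / 3.5691 = -1.5264.
Interval: -1.5264 ± 1.645 × 0.5293 → [-2.397, -0.656].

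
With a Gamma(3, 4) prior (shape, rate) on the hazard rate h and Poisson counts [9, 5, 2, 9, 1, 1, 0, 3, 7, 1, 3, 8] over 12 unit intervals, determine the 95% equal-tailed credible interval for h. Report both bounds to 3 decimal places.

[2.427, 4.191]

Posterior: Gamma(3+49, 4+12) = Gamma(52, 16) (shape, rate).
Equal-tailed 95% interval: Gamma(52, 16) quantiles at 0.025 and 0.975.
Posterior mean ≈ 3.250, SD ≈ 0.451; a Normal approximation gives roughly [2.367, 4.133].
Exact: lower = 2.427; upper = 4.191.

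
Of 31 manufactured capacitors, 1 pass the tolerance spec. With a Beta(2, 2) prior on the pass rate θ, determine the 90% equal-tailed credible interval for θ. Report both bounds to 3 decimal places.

Posterior: Beta(2+1, 2+30) = Beta(3, 32).
Equal-tailed 90% interval: the 0.05 and 0.95 quantiles of Beta(3, 32).
Posterior mean ≈ 0.086, SD ≈ 0.047; a Normal approximation gives roughly [0.009, 0.162].
Exact: F⁻¹(0.05) = 0.024; F⁻¹(0.95) = 0.174.

[0.024, 0.174]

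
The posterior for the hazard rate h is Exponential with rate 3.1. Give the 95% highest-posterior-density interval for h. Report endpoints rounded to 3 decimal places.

The exponential density is strictly decreasing on [0, ∞), so the HPD interval is anchored at 0: [0, q] with P(h ≤ q) = 0.95.
q = −ln(1 − 0.95) / 3.1 = 2.9957 / 3.1 = 0.966.

[0.000, 0.966]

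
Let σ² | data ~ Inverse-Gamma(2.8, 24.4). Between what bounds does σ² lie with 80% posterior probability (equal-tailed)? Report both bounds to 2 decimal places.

[4.84, 24.87]

Inverse-Gamma(2.8, 24.4) quantiles: F⁻¹(0.1) and F⁻¹(0.9).
Equivalently, 1/σ² ~ Gamma(2.8, rate = 24.4); invert its 0.9 and 0.1 quantiles.
Posterior mean ≈ 13.56, SD ≈ 15.16; a Normal approximation gives roughly [-5.87, 32.98].
Exact: lower = 4.84; upper = 24.87.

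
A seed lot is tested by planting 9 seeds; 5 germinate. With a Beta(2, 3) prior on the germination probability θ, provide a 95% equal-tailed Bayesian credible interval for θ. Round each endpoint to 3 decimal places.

Posterior: Beta(2+5, 3+4) = Beta(7, 7).
Equal-tailed 95% interval: the 0.025 and 0.975 quantiles of Beta(7, 7).
Posterior mean ≈ 0.500, SD ≈ 0.129; a Normal approximation gives roughly [0.247, 0.753].
Exact: F⁻¹(0.025) = 0.251; F⁻¹(0.975) = 0.749.

[0.251, 0.749]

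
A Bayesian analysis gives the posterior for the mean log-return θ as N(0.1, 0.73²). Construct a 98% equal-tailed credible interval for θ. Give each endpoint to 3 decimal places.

[-1.598, 1.798]

The posterior is symmetric, so the 98% equal-tailed interval is θ = 0.1 ± z·0.73 with z = 2.326.
Half-width: 2.326 × 0.73 = 1.698.
0.1 − 1.698 = -1.598; 0.1 + 1.698 = 1.798.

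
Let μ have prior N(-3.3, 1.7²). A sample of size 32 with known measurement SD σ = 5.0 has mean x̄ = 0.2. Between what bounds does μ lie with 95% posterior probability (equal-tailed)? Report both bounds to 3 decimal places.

[-2.082, 0.992]

Posterior precision = 1/1.7² + 32/5.0² = 0.3460 + 1.2800 = 1.6260, so posterior SD = 0.7842.
Posterior mean = (-3.3/1.7² + 32·0.2/5.0²) / 1.6260 = -0.5448.
Interval: -0.5448 ± 1.960 × 0.7842 → [-2.082, 0.992].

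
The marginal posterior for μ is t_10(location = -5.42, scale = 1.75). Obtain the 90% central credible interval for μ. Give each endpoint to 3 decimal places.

The t_10 distribution is symmetric; the 90% interval is -5.42 ± t·1.75 with t_{0.95,10} = 1.812.
Half-width: 1.812 × 1.75 = 3.172.
-5.42 − 3.172 = -8.592; -5.42 + 3.172 = -2.248.

[-8.592, -2.248]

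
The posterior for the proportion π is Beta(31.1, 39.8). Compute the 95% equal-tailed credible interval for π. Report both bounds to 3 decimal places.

Posterior: Beta(31.1, 39.8).
Equal-tailed 95% interval: the 0.025 and 0.975 quantiles of Beta(31.1, 39.8).
Posterior mean ≈ 0.439, SD ≈ 0.059; a Normal approximation gives roughly [0.324, 0.553].
Exact: F⁻¹(0.025) = 0.326; F⁻¹(0.975) = 0.555.

[0.326, 0.555]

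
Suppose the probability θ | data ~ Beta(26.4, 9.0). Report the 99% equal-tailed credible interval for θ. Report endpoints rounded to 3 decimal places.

[0.539, 0.902]

Posterior: Beta(26.4, 9.0).
Equal-tailed 99% interval: the 0.005 and 0.995 quantiles of Beta(26.4, 9.0).
Posterior mean ≈ 0.746, SD ≈ 0.072; a Normal approximation gives roughly [0.560, 0.932].
Exact: F⁻¹(0.005) = 0.539; F⁻¹(0.995) = 0.902.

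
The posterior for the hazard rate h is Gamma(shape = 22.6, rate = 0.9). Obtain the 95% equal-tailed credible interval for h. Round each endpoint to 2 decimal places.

[15.85, 36.47]

Posterior: Gamma(shape 22.6, rate 0.9).
Equal-tailed 95% interval: Gamma(22.6, 0.9) quantiles at 0.025 and 0.975.
Posterior mean ≈ 25.11, SD ≈ 5.28; a Normal approximation gives roughly [14.76, 35.46].
Exact: lower = 15.85; upper = 36.47.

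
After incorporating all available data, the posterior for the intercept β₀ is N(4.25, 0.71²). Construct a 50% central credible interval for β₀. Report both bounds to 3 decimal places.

[3.771, 4.729]

The posterior is symmetric, so the 50% equal-tailed interval is β₀ = 4.25 ± z·0.71 with z = 0.674.
Half-width: 0.674 × 0.71 = 0.479.
4.25 − 0.479 = 3.771; 4.25 + 0.479 = 4.729.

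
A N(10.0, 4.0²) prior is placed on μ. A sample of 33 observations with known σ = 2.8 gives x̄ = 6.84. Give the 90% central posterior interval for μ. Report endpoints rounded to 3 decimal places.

Posterior precision = 1/4.0² + 33/2.8² = 0.0625 + 4.2092 = 4.2717, so posterior SD = 0.4838.
Posterior mean = (10.0/4.0² + 33·6.84/2.8²) / 4.2717 = 6.8862.
Interval: 6.8862 ± 1.645 × 0.4838 → [6.090, 7.682].

[6.090, 7.682]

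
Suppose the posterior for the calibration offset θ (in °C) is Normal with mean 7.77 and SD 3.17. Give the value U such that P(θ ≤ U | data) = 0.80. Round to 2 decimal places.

Need U with P(θ ≤ U) = 0.80: U = 7.77 + z_{0.2}·3.17.
z = 0.842; U = 7.77 + 0.842 × 3.17 = 10.44.

10.44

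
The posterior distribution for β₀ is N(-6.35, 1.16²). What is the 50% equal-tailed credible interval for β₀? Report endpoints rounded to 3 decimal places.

The posterior is symmetric, so the 50% equal-tailed interval is β₀ = -6.35 ± z·1.16 with z = 0.674.
Half-width: 0.674 × 1.16 = 0.782.
-6.35 − 0.782 = -7.132; -6.35 + 0.782 = -5.568.

[-7.132, -5.568]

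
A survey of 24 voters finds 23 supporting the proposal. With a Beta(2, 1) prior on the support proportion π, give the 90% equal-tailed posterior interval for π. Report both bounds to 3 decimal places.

Posterior: Beta(2+23, 1+1) = Beta(25, 2).
Equal-tailed 90% interval: the 0.05 and 0.95 quantiles of Beta(25, 2).
Posterior mean ≈ 0.926, SD ≈ 0.049; a Normal approximation gives roughly [0.845, 1.007].
Exact: F⁻¹(0.05) = 0.830; F⁻¹(0.95) = 0.986.

[0.830, 0.986]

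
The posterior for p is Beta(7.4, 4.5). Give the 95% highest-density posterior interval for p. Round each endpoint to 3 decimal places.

[0.359, 0.874]

The posterior is unimodal and skewed, so the HPD interval has equal density at both endpoints and is the shortest 95% interval.
Solving f(0.359) = f(0.874) with F(0.874) − F(0.359) = 0.95 gives [0.359, 0.874].
For comparison, the equal-tailed interval is [0.344, 0.861]; the HPD is narrower and shifted toward the mode.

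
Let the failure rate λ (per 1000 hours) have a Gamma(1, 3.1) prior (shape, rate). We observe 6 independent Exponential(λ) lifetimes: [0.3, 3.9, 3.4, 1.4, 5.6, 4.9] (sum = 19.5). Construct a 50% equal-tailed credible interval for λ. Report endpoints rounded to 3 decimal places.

[0.225, 0.379]

Posterior: Gamma(1+6, 3.1+19.5) = Gamma(7, 22.6) (shape, rate).
Equal-tailed 50% interval: Gamma(7, 22.6) quantiles at 0.25 and 0.75.
Posterior mean ≈ 0.310, SD ≈ 0.117; a Normal approximation gives roughly [0.231, 0.389].
Exact: lower = 0.225; upper = 0.379.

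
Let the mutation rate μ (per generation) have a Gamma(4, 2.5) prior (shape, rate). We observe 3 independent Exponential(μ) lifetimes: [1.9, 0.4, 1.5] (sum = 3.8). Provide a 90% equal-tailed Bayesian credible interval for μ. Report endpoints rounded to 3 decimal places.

Posterior: Gamma(4+3, 2.5+3.8) = Gamma(7, 6.3) (shape, rate).
Equal-tailed 90% interval: Gamma(7, 6.3) quantiles at 0.05 and 0.95.
Posterior mean ≈ 1.111, SD ≈ 0.420; a Normal approximation gives roughly [0.420, 1.802].
Exact: lower = 0.521; upper = 1.880.

[0.521, 1.880]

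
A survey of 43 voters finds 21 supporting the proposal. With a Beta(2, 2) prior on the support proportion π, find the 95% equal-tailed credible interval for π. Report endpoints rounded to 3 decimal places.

[0.349, 0.631]

Posterior: Beta(2+21, 2+22) = Beta(23, 24).
Equal-tailed 95% interval: the 0.025 and 0.975 quantiles of Beta(23, 24).
Posterior mean ≈ 0.489, SD ≈ 0.072; a Normal approximation gives roughly [0.348, 0.631].
Exact: F⁻¹(0.025) = 0.349; F⁻¹(0.975) = 0.631.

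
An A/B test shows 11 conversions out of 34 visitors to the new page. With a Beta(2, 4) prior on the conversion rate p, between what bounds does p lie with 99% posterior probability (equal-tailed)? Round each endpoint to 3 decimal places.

Posterior: Beta(2+11, 4+23) = Beta(13, 27).
Equal-tailed 99% interval: the 0.005 and 0.995 quantiles of Beta(13, 27).
Posterior mean ≈ 0.325, SD ≈ 0.073; a Normal approximation gives roughly [0.137, 0.513].
Exact: F⁻¹(0.005) = 0.157; F⁻¹(0.995) = 0.525.

[0.157, 0.525]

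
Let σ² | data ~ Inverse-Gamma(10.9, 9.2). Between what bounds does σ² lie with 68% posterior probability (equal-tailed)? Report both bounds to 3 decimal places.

Inverse-Gamma(10.9, 9.2) quantiles: F⁻¹(0.16) and F⁻¹(0.84).
Equivalently, 1/σ² ~ Gamma(10.9, rate = 9.2); invert its 0.84 and 0.16 quantiles.
Posterior mean ≈ 0.929, SD ≈ 0.311; a Normal approximation gives roughly [0.620, 1.239].
Exact: lower = 0.651; upper = 1.200.

[0.651, 1.200]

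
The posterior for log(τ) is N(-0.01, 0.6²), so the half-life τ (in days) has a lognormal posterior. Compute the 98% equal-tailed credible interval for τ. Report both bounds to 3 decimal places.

[0.245, 3.998]

On the log scale the 98% interval is -0.01 ± 2.326 × 0.6 = [-1.4058, 1.3858].
Exponentiate: [e^-1.4058, e^1.3858] = [0.245, 3.998].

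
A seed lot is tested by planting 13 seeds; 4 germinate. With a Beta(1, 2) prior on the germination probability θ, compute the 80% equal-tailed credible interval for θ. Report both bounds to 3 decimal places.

[0.172, 0.464]

Posterior: Beta(1+4, 2+9) = Beta(5, 11).
Equal-tailed 80% interval: the 0.1 and 0.9 quantiles of Beta(5, 11).
Posterior mean ≈ 0.312, SD ≈ 0.112; a Normal approximation gives roughly [0.168, 0.457].
Exact: F⁻¹(0.1) = 0.172; F⁻¹(0.9) = 0.464.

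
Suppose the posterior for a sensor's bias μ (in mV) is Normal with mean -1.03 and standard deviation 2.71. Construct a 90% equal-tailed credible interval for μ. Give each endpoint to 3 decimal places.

The posterior is symmetric, so the 90% equal-tailed interval is μ = -1.03 ± z·2.71 with z = 1.645.
Half-width: 1.645 × 2.71 = 4.458.
-1.03 − 4.458 = -5.488; -1.03 + 4.458 = 3.428.

[-5.488, 3.428]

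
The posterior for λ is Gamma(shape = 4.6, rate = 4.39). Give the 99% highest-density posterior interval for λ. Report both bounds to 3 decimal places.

[0.136, 2.535]

The posterior is unimodal and skewed, so the HPD interval has equal density at both endpoints and is the shortest 99% interval.
Solving f(0.136) = f(2.535) with F(2.535) − F(0.136) = 0.99 gives [0.136, 2.535].
For comparison, the equal-tailed interval is [0.207, 2.723]; the HPD is narrower and shifted toward the mode.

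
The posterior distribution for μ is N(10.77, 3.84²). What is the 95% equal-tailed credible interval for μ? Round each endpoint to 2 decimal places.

The posterior is symmetric, so the 95% equal-tailed interval is μ = 10.77 ± z·3.84 with z = 1.960.
Half-width: 1.960 × 3.84 = 7.53.
10.77 − 7.53 = 3.24; 10.77 + 7.53 = 18.30.

[3.24, 18.30]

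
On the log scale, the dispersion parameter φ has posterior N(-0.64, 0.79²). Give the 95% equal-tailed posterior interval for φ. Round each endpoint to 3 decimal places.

[0.112, 2.480]

On the log scale the 95% interval is -0.64 ± 1.960 × 0.79 = [-2.1884, 0.9084].
Exponentiate: [e^-2.1884, e^0.9084] = [0.112, 2.480].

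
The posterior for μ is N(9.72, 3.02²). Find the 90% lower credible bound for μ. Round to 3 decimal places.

5.850

Need L with P(μ ≥ L) = 0.90: L = 9.72 − z_{0.1}·3.02.
z = 1.282; L = 9.72 − 1.282 × 3.02 = 5.850.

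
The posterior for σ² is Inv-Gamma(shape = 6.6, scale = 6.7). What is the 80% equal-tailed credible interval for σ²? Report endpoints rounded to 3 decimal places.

Inverse-Gamma(6.6, 6.7) quantiles: F⁻¹(0.1) and F⁻¹(0.9).
Equivalently, 1/σ² ~ Gamma(6.6, rate = 6.7); invert its 0.9 and 0.1 quantiles.
Posterior mean ≈ 1.196, SD ≈ 0.558; a Normal approximation gives roughly [0.482, 1.911].
Exact: lower = 0.668; upper = 1.864.

[0.668, 1.864]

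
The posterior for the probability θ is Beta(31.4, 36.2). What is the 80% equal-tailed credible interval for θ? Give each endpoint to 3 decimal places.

[0.387, 0.542]

Posterior: Beta(31.4, 36.2).
Equal-tailed 80% interval: the 0.1 and 0.9 quantiles of Beta(31.4, 36.2).
Posterior mean ≈ 0.464, SD ≈ 0.060; a Normal approximation gives roughly [0.387, 0.542].
Exact: F⁻¹(0.1) = 0.387; F⁻¹(0.9) = 0.542.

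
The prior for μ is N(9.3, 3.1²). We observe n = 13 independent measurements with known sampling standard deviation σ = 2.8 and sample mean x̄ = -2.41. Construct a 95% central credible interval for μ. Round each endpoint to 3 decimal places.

[-3.195, -0.242]

Posterior precision = 1/3.1² + 13/2.8² = 0.1041 + 1.6582 = 1.7622, so posterior SD = 0.7533.
Posterior mean = (9.3/3.1² + 13·-2.41/2.8²) / 1.7622 = -1.7185.
Interval: -1.7185 ± 1.960 × 0.7533 → [-3.195, -0.242].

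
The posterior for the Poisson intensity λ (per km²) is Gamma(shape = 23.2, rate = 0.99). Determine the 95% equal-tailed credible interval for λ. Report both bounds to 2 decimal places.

[14.89, 33.89]

Posterior: Gamma(shape 23.2, rate 0.99).
Equal-tailed 95% interval: Gamma(23.2, 0.99) quantiles at 0.025 and 0.975.
Posterior mean ≈ 23.43, SD ≈ 4.87; a Normal approximation gives roughly [13.90, 32.97].
Exact: lower = 14.89; upper = 33.89.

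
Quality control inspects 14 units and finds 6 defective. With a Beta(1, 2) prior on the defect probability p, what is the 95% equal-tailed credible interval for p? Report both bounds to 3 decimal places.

Posterior: Beta(1+6, 2+8) = Beta(7, 10).
Equal-tailed 95% interval: the 0.025 and 0.975 quantiles of Beta(7, 10).
Posterior mean ≈ 0.412, SD ≈ 0.116; a Normal approximation gives roughly [0.184, 0.639].
Exact: F⁻¹(0.025) = 0.198; F⁻¹(0.975) = 0.646.

[0.198, 0.646]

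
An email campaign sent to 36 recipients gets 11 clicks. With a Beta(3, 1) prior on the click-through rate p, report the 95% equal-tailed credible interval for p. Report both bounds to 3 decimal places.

Posterior: Beta(3+11, 1+25) = Beta(14, 26).
Equal-tailed 95% interval: the 0.025 and 0.975 quantiles of Beta(14, 26).
Posterior mean ≈ 0.350, SD ≈ 0.074; a Normal approximation gives roughly [0.204, 0.496].
Exact: F⁻¹(0.025) = 0.212; F⁻¹(0.975) = 0.502.

[0.212, 0.502]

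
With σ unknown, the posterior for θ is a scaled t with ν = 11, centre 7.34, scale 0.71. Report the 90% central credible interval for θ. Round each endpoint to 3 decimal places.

[6.065, 8.615]

The t_11 distribution is symmetric; the 90% interval is 7.34 ± t·0.71 with t_{0.95,11} = 1.796.
Half-width: 1.796 × 0.71 = 1.275.
7.34 − 1.275 = 6.065; 7.34 + 1.275 = 8.615.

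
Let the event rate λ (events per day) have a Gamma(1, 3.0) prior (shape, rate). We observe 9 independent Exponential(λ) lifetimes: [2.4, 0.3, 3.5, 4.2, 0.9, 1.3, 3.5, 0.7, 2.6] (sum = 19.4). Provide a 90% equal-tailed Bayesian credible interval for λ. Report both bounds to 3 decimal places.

[0.242, 0.701]

Posterior: Gamma(1+9, 3.0+19.4) = Gamma(10, 22.4) (shape, rate).
Equal-tailed 90% interval: Gamma(10, 22.4) quantiles at 0.05 and 0.95.
Posterior mean ≈ 0.446, SD ≈ 0.141; a Normal approximation gives roughly [0.214, 0.679].
Exact: lower = 0.242; upper = 0.701.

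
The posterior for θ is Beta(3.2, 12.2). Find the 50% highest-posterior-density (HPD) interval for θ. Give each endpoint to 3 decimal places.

[0.106, 0.237]

The posterior is unimodal and skewed, so the HPD interval has equal density at both endpoints and is the shortest 50% interval.
Solving f(0.106) = f(0.237) with F(0.237) − F(0.106) = 0.50 gives [0.106, 0.237].
For comparison, the equal-tailed interval is [0.133, 0.270]; the HPD is narrower and shifted toward the mode.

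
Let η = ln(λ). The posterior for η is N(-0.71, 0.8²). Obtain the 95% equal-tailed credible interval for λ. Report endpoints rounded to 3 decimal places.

On the log scale the 95% interval is -0.71 ± 1.960 × 0.8 = [-2.2780, 0.8580].
Exponentiate: [e^-2.2780, e^0.8580] = [0.102, 2.358].

[0.102, 2.358]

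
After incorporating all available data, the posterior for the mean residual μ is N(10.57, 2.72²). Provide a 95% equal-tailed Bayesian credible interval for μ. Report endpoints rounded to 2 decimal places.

[5.24, 15.90]

The posterior is symmetric, so the 95% equal-tailed interval is μ = 10.57 ± z·2.72 with z = 1.960.
Half-width: 1.960 × 2.72 = 5.33.
10.57 − 5.33 = 5.24; 10.57 + 5.33 = 15.90.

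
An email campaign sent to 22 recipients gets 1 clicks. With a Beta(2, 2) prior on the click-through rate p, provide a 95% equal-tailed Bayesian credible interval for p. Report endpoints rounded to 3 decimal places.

[0.025, 0.260]

Posterior: Beta(2+1, 2+21) = Beta(3, 23).
Equal-tailed 95% interval: the 0.025 and 0.975 quantiles of Beta(3, 23).
Posterior mean ≈ 0.115, SD ≈ 0.061; a Normal approximation gives roughly [-0.005, 0.236].
Exact: F⁻¹(0.025) = 0.025; F⁻¹(0.975) = 0.260.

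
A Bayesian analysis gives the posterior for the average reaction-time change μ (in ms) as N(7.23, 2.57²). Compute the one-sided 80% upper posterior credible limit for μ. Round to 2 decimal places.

Need U with P(μ ≤ U) = 0.80: U = 7.23 + z_{0.2}·2.57.
z = 0.842; U = 7.23 + 0.842 × 2.57 = 9.39.

9.39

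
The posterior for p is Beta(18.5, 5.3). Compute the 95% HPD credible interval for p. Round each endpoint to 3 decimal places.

[0.612, 0.929]

The posterior is unimodal and skewed, so the HPD interval has equal density at both endpoints and is the shortest 95% interval.
Solving f(0.612) = f(0.929) with F(0.929) − F(0.612) = 0.95 gives [0.612, 0.929].
For comparison, the equal-tailed interval is [0.594, 0.917]; the HPD is narrower and shifted toward the mode.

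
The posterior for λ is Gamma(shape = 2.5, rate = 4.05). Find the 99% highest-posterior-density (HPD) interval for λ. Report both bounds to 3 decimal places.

The posterior is unimodal and skewed, so the HPD interval has equal density at both endpoints and is the shortest 99% interval.
Solving f(0.012) = f(1.868) with F(1.868) − F(0.012) = 0.99 gives [0.012, 1.868].
For comparison, the equal-tailed interval is [0.051, 2.068]; the HPD is narrower and shifted toward the mode.

[0.012, 1.868]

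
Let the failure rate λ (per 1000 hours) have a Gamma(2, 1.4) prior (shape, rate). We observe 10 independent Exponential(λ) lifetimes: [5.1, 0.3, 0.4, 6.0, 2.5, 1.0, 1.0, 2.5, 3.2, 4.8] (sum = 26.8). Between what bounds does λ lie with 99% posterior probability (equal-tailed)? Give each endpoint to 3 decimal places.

[0.175, 0.808]

Posterior: Gamma(2+10, 1.4+26.8) = Gamma(12, 28.2) (shape, rate).
Equal-tailed 99% interval: Gamma(12, 28.2) quantiles at 0.005 and 0.995.
Posterior mean ≈ 0.426, SD ≈ 0.123; a Normal approximation gives roughly [0.109, 0.742].
Exact: lower = 0.175; upper = 0.808.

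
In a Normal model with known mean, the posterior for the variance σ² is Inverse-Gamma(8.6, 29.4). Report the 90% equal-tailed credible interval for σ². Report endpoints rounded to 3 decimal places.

[2.112, 6.671]

Inverse-Gamma(8.6, 29.4) quantiles: F⁻¹(0.05) and F⁻¹(0.95).
Equivalently, 1/σ² ~ Gamma(8.6, rate = 29.4); invert its 0.95 and 0.05 quantiles.
Posterior mean ≈ 3.868, SD ≈ 1.506; a Normal approximation gives roughly [1.392, 6.345].
Exact: lower = 2.112; upper = 6.671.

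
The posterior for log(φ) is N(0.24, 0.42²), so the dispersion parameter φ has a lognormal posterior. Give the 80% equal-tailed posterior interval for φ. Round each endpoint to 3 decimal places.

[0.742, 2.178]

On the log scale the 80% interval is 0.24 ± 1.282 × 0.42 = [-0.2983, 0.7783].
Exponentiate: [e^-0.2983, e^0.7783] = [0.742, 2.178].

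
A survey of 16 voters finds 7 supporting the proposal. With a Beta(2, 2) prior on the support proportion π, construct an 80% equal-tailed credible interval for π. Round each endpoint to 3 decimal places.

[0.310, 0.592]

Posterior: Beta(2+7, 2+9) = Beta(9, 11).
Equal-tailed 80% interval: the 0.1 and 0.9 quantiles of Beta(9, 11).
Posterior mean ≈ 0.450, SD ≈ 0.109; a Normal approximation gives roughly [0.311, 0.589].
Exact: F⁻¹(0.1) = 0.310; F⁻¹(0.9) = 0.592.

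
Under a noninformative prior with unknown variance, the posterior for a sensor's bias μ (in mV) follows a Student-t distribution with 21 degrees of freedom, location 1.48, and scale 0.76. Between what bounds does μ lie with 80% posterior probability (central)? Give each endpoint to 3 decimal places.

The t_21 distribution is symmetric; the 80% interval is 1.48 ± t·0.76 with t_{0.9,21} = 1.323.
Half-width: 1.323 × 0.76 = 1.006.
1.48 − 1.006 = 0.474; 1.48 + 1.006 = 2.486.

[0.474, 2.486]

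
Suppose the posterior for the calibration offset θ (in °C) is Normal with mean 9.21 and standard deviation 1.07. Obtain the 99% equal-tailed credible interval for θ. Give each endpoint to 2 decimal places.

The posterior is symmetric, so the 99% equal-tailed interval is θ = 9.21 ± z·1.07 with z = 2.576.
Half-width: 2.576 × 1.07 = 2.76.
9.21 − 2.76 = 6.45; 9.21 + 2.76 = 11.97.

[6.45, 11.97]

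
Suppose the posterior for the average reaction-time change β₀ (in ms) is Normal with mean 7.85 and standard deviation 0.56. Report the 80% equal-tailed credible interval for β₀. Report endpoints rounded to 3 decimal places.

The posterior is symmetric, so the 80% equal-tailed interval is β₀ = 7.85 ± z·0.56 with z = 1.282.
Half-width: 1.282 × 0.56 = 0.718.
7.85 − 0.718 = 7.132; 7.85 + 0.718 = 8.568.

[7.132, 8.568]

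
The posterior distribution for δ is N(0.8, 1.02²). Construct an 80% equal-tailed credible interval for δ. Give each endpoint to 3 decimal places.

[-0.507, 2.107]

The posterior is symmetric, so the 80% equal-tailed interval is δ = 0.8 ± z·1.02 with z = 1.282.
Half-width: 1.282 × 1.02 = 1.307.
0.8 − 1.307 = -0.507; 0.8 + 1.307 = 2.107.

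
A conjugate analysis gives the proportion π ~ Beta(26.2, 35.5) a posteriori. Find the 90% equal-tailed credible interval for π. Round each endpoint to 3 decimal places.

Posterior: Beta(26.2, 35.5).
Equal-tailed 90% interval: the 0.05 and 0.95 quantiles of Beta(26.2, 35.5).
Posterior mean ≈ 0.425, SD ≈ 0.062; a Normal approximation gives roughly [0.322, 0.527].
Exact: F⁻¹(0.05) = 0.323; F⁻¹(0.95) = 0.529.

[0.323, 0.529]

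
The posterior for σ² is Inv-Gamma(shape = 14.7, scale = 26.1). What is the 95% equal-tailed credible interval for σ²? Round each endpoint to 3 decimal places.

[1.129, 3.194]

Inverse-Gamma(14.7, 26.1) quantiles: F⁻¹(0.025) and F⁻¹(0.975).
Equivalently, 1/σ² ~ Gamma(14.7, rate = 26.1); invert its 0.975 and 0.025 quantiles.
Posterior mean ≈ 1.905, SD ≈ 0.535; a Normal approximation gives roughly [0.857, 2.953].
Exact: lower = 1.129; upper = 3.194.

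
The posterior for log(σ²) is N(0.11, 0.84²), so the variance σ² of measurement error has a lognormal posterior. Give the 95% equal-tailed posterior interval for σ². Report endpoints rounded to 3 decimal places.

On the log scale the 95% interval is 0.11 ± 1.960 × 0.84 = [-1.5364, 1.7564].
Exponentiate: [e^-1.5364, e^1.7564] = [0.215, 5.791].

[0.215, 5.791]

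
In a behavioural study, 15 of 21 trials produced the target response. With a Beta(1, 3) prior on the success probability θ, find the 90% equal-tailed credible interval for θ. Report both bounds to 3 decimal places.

Posterior: Beta(1+15, 3+6) = Beta(16, 9).
Equal-tailed 90% interval: the 0.05 and 0.95 quantiles of Beta(16, 9).
Posterior mean ≈ 0.640, SD ≈ 0.094; a Normal approximation gives roughly [0.485, 0.795].
Exact: F⁻¹(0.05) = 0.479; F⁻¹(0.95) = 0.788.

[0.479, 0.788]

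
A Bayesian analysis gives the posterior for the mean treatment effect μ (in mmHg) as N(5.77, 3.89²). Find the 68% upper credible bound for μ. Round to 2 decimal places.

7.59

Need U with P(μ ≤ U) = 0.68: U = 5.77 + z_{0.32}·3.89.
z = 0.468; U = 5.77 + 0.468 × 3.89 = 7.59.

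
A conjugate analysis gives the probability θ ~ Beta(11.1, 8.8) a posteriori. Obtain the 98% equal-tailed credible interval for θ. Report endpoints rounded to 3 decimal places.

Posterior: Beta(11.1, 8.8).
Equal-tailed 98% interval: the 0.01 and 0.99 quantiles of Beta(11.1, 8.8).
Posterior mean ≈ 0.558, SD ≈ 0.109; a Normal approximation gives roughly [0.305, 0.811].
Exact: F⁻¹(0.01) = 0.305; F⁻¹(0.99) = 0.794.

[0.305, 0.794]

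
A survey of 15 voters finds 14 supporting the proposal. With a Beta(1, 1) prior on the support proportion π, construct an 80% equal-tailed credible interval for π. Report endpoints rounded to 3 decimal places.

Posterior: Beta(1+14, 1+1) = Beta(15, 2).
Equal-tailed 80% interval: the 0.1 and 0.9 quantiles of Beta(15, 2).
Posterior mean ≈ 0.882, SD ≈ 0.076; a Normal approximation gives roughly [0.785, 0.980].
Exact: F⁻¹(0.1) = 0.778; F⁻¹(0.9) = 0.966.

[0.778, 0.966]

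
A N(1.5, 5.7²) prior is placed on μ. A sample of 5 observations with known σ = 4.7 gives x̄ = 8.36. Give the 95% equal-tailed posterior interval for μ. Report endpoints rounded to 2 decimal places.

Posterior precision = 1/5.7² + 5/4.7² = 0.0308 + 0.2263 = 0.2571, so posterior SD = 1.9721.
Posterior mean = (1.5/5.7² + 5·8.36/4.7²) / 0.2571 = 7.5388.
Interval: 7.5388 ± 1.960 × 1.9721 → [3.67, 11.40].

[3.67, 11.40]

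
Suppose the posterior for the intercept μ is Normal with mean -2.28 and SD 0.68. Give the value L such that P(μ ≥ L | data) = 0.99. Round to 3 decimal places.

-3.862

Need L with P(μ ≥ L) = 0.99: L = -2.28 − z_{0.01}·0.68.
z = 2.326; L = -2.28 − 2.326 × 0.68 = -3.862.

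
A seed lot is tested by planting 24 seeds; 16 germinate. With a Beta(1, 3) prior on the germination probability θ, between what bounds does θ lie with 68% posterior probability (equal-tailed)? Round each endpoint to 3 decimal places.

[0.515, 0.699]

Posterior: Beta(1+16, 3+8) = Beta(17, 11).
Equal-tailed 68% interval: the 0.16 and 0.84 quantiles of Beta(17, 11).
Posterior mean ≈ 0.607, SD ≈ 0.091; a Normal approximation gives roughly [0.517, 0.697].
Exact: F⁻¹(0.16) = 0.515; F⁻¹(0.84) = 0.699.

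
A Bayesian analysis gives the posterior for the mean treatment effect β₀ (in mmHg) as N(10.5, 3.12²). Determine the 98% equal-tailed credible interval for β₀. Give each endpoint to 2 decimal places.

[3.24, 17.76]

The posterior is symmetric, so the 98% equal-tailed interval is β₀ = 10.5 ± z·3.12 with z = 2.326.
Half-width: 2.326 × 3.12 = 7.26.
10.5 − 7.26 = 3.24; 10.5 + 7.26 = 17.76.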